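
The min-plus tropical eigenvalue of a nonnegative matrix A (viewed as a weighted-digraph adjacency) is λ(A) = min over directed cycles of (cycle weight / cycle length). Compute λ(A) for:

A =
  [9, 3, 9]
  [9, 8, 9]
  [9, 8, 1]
λ(A) = 1

Enumerate directed cycles and compute their means (weight / length). Sample:
  cycle 0 → 0: weight = 9, length = 1, mean = 9/1 ≈ 9.000
  cycle 1 → 1: weight = 8, length = 1, mean = 8/1 ≈ 8.000
  cycle 2 → 2: weight = 1, length = 1, mean = 1/1 ≈ 1.000
  cycle 0 → 1 → 0: weight = 12, length = 2, mean = 12/2 ≈ 6.000
  cycle 0 → 2 → 0: weight = 18, length = 2, mean = 18/2 ≈ 9.000
  cycle 1 → 0 → 1: weight = 12, length = 2, mean = 12/2 ≈ 6.000
Minimum mean = 1.000, attained e.g. along the cycle 2 → 2 with weight 1 and length 1. So λ(A) = 1/1 = 1.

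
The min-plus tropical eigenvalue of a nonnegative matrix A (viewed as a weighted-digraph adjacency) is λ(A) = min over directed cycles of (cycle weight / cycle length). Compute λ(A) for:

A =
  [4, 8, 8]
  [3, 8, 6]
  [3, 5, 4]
λ(A) = 4

Enumerate directed cycles and compute their means (weight / length). Sample:
  cycle 0 → 0: weight = 4, length = 1, mean = 4/1 ≈ 4.000
  cycle 1 → 1: weight = 8, length = 1, mean = 8/1 ≈ 8.000
  cycle 2 → 2: weight = 4, length = 1, mean = 4/1 ≈ 4.000
  cycle 0 → 1 → 0: weight = 11, length = 2, mean = 11/2 ≈ 5.500
  cycle 0 → 2 → 0: weight = 11, length = 2, mean = 11/2 ≈ 5.500
  cycle 1 → 0 → 1: weight = 11, length = 2, mean = 11/2 ≈ 5.500
Minimum mean = 4.000, attained e.g. along the cycle 0 → 0 with weight 4 and length 1. So λ(A) = 4/1 = 4.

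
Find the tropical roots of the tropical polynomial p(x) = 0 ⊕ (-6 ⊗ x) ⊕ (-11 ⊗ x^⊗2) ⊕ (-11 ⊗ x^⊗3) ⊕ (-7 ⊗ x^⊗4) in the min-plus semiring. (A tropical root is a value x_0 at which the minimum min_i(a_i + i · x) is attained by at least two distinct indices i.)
Roots: {-4, 0, 5, 6}

Each tropical root is a break point of the lower envelope of the lines y = a_i + i · x (there are 5 lines, with slopes 0, 1, ..., 4). Only the lines that attain the minimum somewhere contribute to roots; other lines are dominated. Here the surviving (envelope) indices are i = 4, i = 3, i = 2, i = 1, i = 0.
Intersections between consecutive envelope lines give the roots: for adjacent envelope indices i < j the intersection is x = (a_i − a_j) / (j − i). Reading off the sorted break points: {-4, 0, 5, 6}.
Verification: at each break x_0, at least two indices attain the minimum of min_i(a_i + i · x_0).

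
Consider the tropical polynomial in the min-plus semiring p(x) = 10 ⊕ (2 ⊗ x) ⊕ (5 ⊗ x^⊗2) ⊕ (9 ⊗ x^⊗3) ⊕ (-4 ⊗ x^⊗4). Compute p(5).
p(5) = 7

A tropical monomial a ⊗ x^⊗i evaluates to a + i · x. Evaluating each term at x = 5:
  Term 0 contributes 10 + 0 · 5 = 10
  Term 1 contributes 2 + 1 · 5 = 7
  Term 2 contributes 5 + 2 · 5 = 15
  Term 3 contributes 9 + 3 · 5 = 24
  Term 4 contributes -4 + 4 · 5 = 16
p(5) = ⊕ of these = min[10, 7, 15, 24, 16] = 7.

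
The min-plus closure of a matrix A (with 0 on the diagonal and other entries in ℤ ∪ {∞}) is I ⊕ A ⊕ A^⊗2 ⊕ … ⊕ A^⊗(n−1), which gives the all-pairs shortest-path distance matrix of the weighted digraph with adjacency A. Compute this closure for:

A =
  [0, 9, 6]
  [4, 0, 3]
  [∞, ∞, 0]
Closure =
  [0, 9, 6]
  [4, 0, 3]
  [∞, ∞, 0]

This is the Floyd-Warshall all-pairs shortest-path computation. For each intermediate vertex k = 0, 1, …, 2, update dist[i][j] ← min(dist[i][j], dist[i][k] + dist[k][j]). The final matrix gives, for each (i, j), the minimum total weight of any directed path from i to j (possibly empty when i = j).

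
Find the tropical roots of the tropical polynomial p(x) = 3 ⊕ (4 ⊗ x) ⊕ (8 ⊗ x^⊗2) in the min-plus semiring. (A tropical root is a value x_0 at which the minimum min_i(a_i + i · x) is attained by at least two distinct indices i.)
Roots: {-4, -1}

Each tropical root is a break point of the lower envelope of the lines y = a_i + i · x (there are 3 lines, with slopes 0, 1, ..., 2). Only the lines that attain the minimum somewhere contribute to roots; other lines are dominated. Here the surviving (envelope) indices are i = 2, i = 1, i = 0.
Intersections between consecutive envelope lines give the roots: for adjacent envelope indices i < j the intersection is x = (a_i − a_j) / (j − i). Reading off the sorted break points: {-4, -1}.
Verification: at each break x_0, at least two indices attain the minimum of min_i(a_i + i · x_0).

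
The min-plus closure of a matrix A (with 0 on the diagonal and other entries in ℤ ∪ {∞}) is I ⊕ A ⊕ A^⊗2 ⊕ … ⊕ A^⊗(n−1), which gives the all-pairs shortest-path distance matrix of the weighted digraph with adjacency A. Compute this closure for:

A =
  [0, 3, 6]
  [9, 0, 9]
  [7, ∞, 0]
Closure =
  [0, 3, 6]
  [9, 0, 9]
  [7, 10, 0]

This is the Floyd-Warshall all-pairs shortest-path computation. For each intermediate vertex k = 0, 1, …, 2, update dist[i][j] ← min(dist[i][j], dist[i][k] + dist[k][j]). The final matrix gives, for each (i, j), the minimum total weight of any directed path from i to j (possibly empty when i = j).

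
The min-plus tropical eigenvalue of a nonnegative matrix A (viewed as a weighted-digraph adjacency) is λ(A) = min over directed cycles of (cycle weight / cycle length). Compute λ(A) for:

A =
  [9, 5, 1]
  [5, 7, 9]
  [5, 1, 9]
λ(A) = 7/3

Enumerate directed cycles and compute their means (weight / length). Sample:
  cycle 0 → 0: weight = 9, length = 1, mean = 9/1 ≈ 9.000
  cycle 1 → 1: weight = 7, length = 1, mean = 7/1 ≈ 7.000
  cycle 2 → 2: weight = 9, length = 1, mean = 9/1 ≈ 9.000
  cycle 0 → 1 → 0: weight = 10, length = 2, mean = 10/2 ≈ 5.000
  cycle 0 → 2 → 0: weight = 6, length = 2, mean = 6/2 ≈ 3.000
  cycle 1 → 0 → 1: weight = 10, length = 2, mean = 10/2 ≈ 5.000
Minimum mean = 2.333, attained e.g. along the cycle 0 → 2 → 1 → 0 with weight 7 and length 3. So λ(A) = 7/3 = 7/3.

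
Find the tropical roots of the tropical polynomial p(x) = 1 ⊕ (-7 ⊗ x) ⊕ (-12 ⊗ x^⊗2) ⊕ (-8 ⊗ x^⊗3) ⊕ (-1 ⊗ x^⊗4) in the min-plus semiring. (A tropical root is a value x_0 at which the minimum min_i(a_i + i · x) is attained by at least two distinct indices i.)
Roots: {-7, -4, 5, 8}

Each tropical root is a break point of the lower envelope of the lines y = a_i + i · x (there are 5 lines, with slopes 0, 1, ..., 4). Only the lines that attain the minimum somewhere contribute to roots; other lines are dominated. Here the surviving (envelope) indices are i = 4, i = 3, i = 2, i = 1, i = 0.
Intersections between consecutive envelope lines give the roots: for adjacent envelope indices i < j the intersection is x = (a_i − a_j) / (j − i). Reading off the sorted break points: {-7, -4, 5, 8}.
Verification: at each break x_0, at least two indices attain the minimum of min_i(a_i + i · x_0).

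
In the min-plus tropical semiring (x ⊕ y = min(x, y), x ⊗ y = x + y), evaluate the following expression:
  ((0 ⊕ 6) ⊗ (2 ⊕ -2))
((0 ⊕ 6) ⊗ (2 ⊕ -2)) = -2

Expand innermost to outermost. Recall ⊕ takes the minimum of its arguments and ⊗ takes their sum. Working out the expression ((0 ⊕ 6) ⊗ (2 ⊕ -2)) gives -2.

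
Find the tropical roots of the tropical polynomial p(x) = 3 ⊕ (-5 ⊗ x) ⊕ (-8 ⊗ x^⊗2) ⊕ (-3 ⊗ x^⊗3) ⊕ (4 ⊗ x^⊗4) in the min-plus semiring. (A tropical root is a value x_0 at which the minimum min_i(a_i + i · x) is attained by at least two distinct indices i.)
Roots: {-7, -5, 3, 8}

Each tropical root is a break point of the lower envelope of the lines y = a_i + i · x (there are 5 lines, with slopes 0, 1, ..., 4). Only the lines that attain the minimum somewhere contribute to roots; other lines are dominated. Here the surviving (envelope) indices are i = 4, i = 3, i = 2, i = 1, i = 0.
Intersections between consecutive envelope lines give the roots: for adjacent envelope indices i < j the intersection is x = (a_i − a_j) / (j − i). Reading off the sorted break points: {-7, -5, 3, 8}.
Verification: at each break x_0, at least two indices attain the minimum of min_i(a_i + i · x_0).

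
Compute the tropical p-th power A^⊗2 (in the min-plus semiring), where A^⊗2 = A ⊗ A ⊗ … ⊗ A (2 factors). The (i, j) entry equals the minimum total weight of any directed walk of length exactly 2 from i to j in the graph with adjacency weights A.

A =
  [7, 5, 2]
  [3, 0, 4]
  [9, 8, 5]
A^⊗2 =
  [8, 5, 7]
  [3, 0, 4]
  [11, 8, 10]

Each entry (A^⊗2)_ij equals the minimum over all length-2 walks i = v_0 → v_1 → … → v_2 = j of Σ_t A[v_t][v_{t+1}]. For example, for (i, j) = (0, 2) we minimise over 3 possible intermediate vertex sequences; the minimum is 7, attained along the walk 0 → 2 → 2.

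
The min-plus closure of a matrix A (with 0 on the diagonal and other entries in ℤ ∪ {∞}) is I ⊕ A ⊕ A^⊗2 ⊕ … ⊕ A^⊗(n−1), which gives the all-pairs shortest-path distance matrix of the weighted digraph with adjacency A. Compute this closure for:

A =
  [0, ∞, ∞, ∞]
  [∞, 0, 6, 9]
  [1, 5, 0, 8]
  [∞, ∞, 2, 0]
Closure =
  [0, ∞, ∞, ∞]
  [7, 0, 6, 9]
  [1, 5, 0, 8]
  [3, 7, 2, 0]

This is the Floyd-Warshall all-pairs shortest-path computation. For each intermediate vertex k = 0, 1, …, 3, update dist[i][j] ← min(dist[i][j], dist[i][k] + dist[k][j]). The final matrix gives, for each (i, j), the minimum total weight of any directed path from i to j (possibly empty when i = j).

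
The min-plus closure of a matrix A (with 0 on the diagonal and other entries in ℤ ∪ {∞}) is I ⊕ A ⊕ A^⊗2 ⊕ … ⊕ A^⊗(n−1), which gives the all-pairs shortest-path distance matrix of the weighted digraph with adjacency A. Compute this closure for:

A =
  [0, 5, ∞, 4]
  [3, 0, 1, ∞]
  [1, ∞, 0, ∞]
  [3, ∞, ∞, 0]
Closure =
  [0, 5, 6, 4]
  [2, 0, 1, 6]
  [1, 6, 0, 5]
  [3, 8, 9, 0]

This is the Floyd-Warshall all-pairs shortest-path computation. For each intermediate vertex k = 0, 1, …, 3, update dist[i][j] ← min(dist[i][j], dist[i][k] + dist[k][j]). The final matrix gives, for each (i, j), the minimum total weight of any directed path from i to j (possibly empty when i = j).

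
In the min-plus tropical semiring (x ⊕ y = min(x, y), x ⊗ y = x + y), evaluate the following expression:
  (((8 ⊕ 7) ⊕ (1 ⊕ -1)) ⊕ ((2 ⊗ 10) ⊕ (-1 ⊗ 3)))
(((8 ⊕ 7) ⊕ (1 ⊕ -1)) ⊕ ((2 ⊗ 10) ⊕ (-1 ⊗ 3))) = -1

Expand innermost to outermost. Recall ⊕ takes the minimum of its arguments and ⊗ takes their sum. Working out the expression (((8 ⊕ 7) ⊕ (1 ⊕ -1)) ⊕ ((2 ⊗ 10) ⊕ (-1 ⊗ 3))) gives -1.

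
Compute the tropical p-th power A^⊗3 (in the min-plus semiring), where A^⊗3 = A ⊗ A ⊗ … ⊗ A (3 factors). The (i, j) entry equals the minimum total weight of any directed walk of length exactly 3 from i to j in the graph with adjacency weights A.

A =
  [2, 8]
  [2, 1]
A^⊗3 =
  [6, 10]
  [4, 3]

Each entry (A^⊗3)_ij equals the minimum over all length-3 walks i = v_0 → v_1 → … → v_3 = j of Σ_t A[v_t][v_{t+1}]. For example, for (i, j) = (0, 1) we minimise over 4 possible intermediate vertex sequences; the minimum is 10, attained along the walk 0 → 1 → 1 → 1.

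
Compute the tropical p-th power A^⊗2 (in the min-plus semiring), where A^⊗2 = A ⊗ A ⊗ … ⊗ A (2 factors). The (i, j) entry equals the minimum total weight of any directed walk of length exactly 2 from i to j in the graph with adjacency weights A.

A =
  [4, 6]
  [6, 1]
A^⊗2 =
  [8, 7]
  [7, 2]

Each entry (A^⊗2)_ij equals the minimum over all length-2 walks i = v_0 → v_1 → … → v_2 = j of Σ_t A[v_t][v_{t+1}]. For example, for (i, j) = (0, 1) we minimise over 2 possible intermediate vertex sequences; the minimum is 7, attained along the walk 0 → 1 → 1.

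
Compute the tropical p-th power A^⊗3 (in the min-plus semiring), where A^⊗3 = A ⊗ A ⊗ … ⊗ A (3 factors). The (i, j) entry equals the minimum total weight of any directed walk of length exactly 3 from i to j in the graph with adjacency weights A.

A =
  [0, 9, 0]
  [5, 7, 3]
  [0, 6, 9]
A^⊗3 =
  [0, 6, 0]
  [3, 11, 3]
  [0, 6, 0]

Each entry (A^⊗3)_ij equals the minimum over all length-3 walks i = v_0 → v_1 → … → v_3 = j of Σ_t A[v_t][v_{t+1}]. For example, for (i, j) = (0, 2) we minimise over 9 possible intermediate vertex sequences; the minimum is 0, attained along the walk 0 → 0 → 0 → 2.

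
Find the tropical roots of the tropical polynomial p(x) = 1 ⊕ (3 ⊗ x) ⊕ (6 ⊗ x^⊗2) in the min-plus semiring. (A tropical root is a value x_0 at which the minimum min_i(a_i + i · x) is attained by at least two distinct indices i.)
Roots: {-3, -2}

Each tropical root is a break point of the lower envelope of the lines y = a_i + i · x (there are 3 lines, with slopes 0, 1, ..., 2). Only the lines that attain the minimum somewhere contribute to roots; other lines are dominated. Here the surviving (envelope) indices are i = 2, i = 1, i = 0.
Intersections between consecutive envelope lines give the roots: for adjacent envelope indices i < j the intersection is x = (a_i − a_j) / (j − i). Reading off the sorted break points: {-3, -2}.
Verification: at each break x_0, at least two indices attain the minimum of min_i(a_i + i · x_0).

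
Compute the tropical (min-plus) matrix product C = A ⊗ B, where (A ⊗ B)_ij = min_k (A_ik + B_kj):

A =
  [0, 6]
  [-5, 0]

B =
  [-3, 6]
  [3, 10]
A ⊗ B =
  [-3, 6]
  [-8, 1]

Apply the min-plus product entry-by-entry:
  C[0][0] = min over k of (A[0][0] + B[0][0] = 0 + -3 = -3, A[0][1] + B[1][0] = 6 + 3 = 9) = -3 (attained at k = 0)
  C[0][1] = min over k of (A[0][0] + B[0][1] = 0 + 6 = 6, A[0][1] + B[1][1] = 6 + 10 = 16) = 6 (attained at k = 0)
  C[1][0] = min over k of (A[1][0] + B[0][0] = -5 + -3 = -8, A[1][1] + B[1][0] = 0 + 3 = 3) = -8 (attained at k = 0)
  C[1][1] = min over k of (A[1][0] + B[0][1] = -5 + 6 = 1, A[1][1] + B[1][1] = 0 + 10 = 10) = 1 (attained at k = 0)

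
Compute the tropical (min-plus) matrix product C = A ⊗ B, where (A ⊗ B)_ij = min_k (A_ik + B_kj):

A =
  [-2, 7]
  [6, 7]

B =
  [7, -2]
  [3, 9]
A ⊗ B =
  [5, -4]
  [10, 4]

Apply the min-plus product entry-by-entry:
  C[0][0] = min over k of (A[0][0] + B[0][0] = -2 + 7 = 5, A[0][1] + B[1][0] = 7 + 3 = 10) = 5 (attained at k = 0)
  C[0][1] = min over k of (A[0][0] + B[0][1] = -2 + -2 = -4, A[0][1] + B[1][1] = 7 + 9 = 16) = -4 (attained at k = 0)
  C[1][0] = min over k of (A[1][0] + B[0][0] = 6 + 7 = 13, A[1][1] + B[1][0] = 7 + 3 = 10) = 10 (attained at k = 1)
  C[1][1] = min over k of (A[1][0] + B[0][1] = 6 + -2 = 4, A[1][1] + B[1][1] = 7 + 9 = 16) = 4 (attained at k = 0)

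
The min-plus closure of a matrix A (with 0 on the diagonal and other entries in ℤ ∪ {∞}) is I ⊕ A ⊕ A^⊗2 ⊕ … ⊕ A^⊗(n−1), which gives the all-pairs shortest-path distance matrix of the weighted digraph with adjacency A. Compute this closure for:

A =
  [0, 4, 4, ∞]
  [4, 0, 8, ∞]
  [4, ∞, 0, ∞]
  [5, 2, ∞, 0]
Closure =
  [0, 4, 4, ∞]
  [4, 0, 8, ∞]
  [4, 8, 0, ∞]
  [5, 2, 9, 0]

This is the Floyd-Warshall all-pairs shortest-path computation. For each intermediate vertex k = 0, 1, …, 3, update dist[i][j] ← min(dist[i][j], dist[i][k] + dist[k][j]). The final matrix gives, for each (i, j), the minimum total weight of any directed path from i to j (possibly empty when i = j).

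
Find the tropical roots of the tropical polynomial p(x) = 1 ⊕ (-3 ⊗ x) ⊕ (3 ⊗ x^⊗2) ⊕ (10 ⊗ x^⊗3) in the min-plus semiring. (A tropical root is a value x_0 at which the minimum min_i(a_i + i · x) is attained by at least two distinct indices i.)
Roots: {-7, -6, 4}

Each tropical root is a break point of the lower envelope of the lines y = a_i + i · x (there are 4 lines, with slopes 0, 1, ..., 3). Only the lines that attain the minimum somewhere contribute to roots; other lines are dominated. Here the surviving (envelope) indices are i = 3, i = 2, i = 1, i = 0.
Intersections between consecutive envelope lines give the roots: for adjacent envelope indices i < j the intersection is x = (a_i − a_j) / (j − i). Reading off the sorted break points: {-7, -6, 4}.
Verification: at each break x_0, at least two indices attain the minimum of min_i(a_i + i · x_0).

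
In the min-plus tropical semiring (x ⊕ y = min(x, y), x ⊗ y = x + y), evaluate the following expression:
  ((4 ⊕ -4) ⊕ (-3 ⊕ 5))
((4 ⊕ -4) ⊕ (-3 ⊕ 5)) = -4

Expand innermost to outermost. Recall ⊕ takes the minimum of its arguments and ⊗ takes their sum. Working out the expression ((4 ⊕ -4) ⊕ (-3 ⊕ 5)) gives -4.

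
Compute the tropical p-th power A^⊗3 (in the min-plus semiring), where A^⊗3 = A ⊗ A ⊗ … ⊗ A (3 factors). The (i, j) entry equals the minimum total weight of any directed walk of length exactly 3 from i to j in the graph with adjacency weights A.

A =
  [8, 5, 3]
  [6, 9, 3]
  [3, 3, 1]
A^⊗3 =
  [7, 7, 5]
  [7, 7, 5]
  [5, 5, 3]

Each entry (A^⊗3)_ij equals the minimum over all length-3 walks i = v_0 → v_1 → … → v_3 = j of Σ_t A[v_t][v_{t+1}]. For example, for (i, j) = (0, 2) we minimise over 9 possible intermediate vertex sequences; the minimum is 5, attained along the walk 0 → 2 → 2 → 2.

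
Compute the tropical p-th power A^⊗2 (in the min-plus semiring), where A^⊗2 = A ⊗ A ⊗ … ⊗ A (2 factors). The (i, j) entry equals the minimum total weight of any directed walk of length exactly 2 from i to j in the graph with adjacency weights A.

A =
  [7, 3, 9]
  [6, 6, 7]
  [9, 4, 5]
A^⊗2 =
  [9, 9, 10]
  [12, 9, 12]
  [10, 9, 10]

Each entry (A^⊗2)_ij equals the minimum over all length-2 walks i = v_0 → v_1 → … → v_2 = j of Σ_t A[v_t][v_{t+1}]. For example, for (i, j) = (0, 2) we minimise over 3 possible intermediate vertex sequences; the minimum is 10, attained along the walk 0 → 1 → 2.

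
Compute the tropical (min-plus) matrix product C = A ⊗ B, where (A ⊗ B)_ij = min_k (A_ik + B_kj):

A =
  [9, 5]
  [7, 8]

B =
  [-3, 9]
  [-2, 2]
A ⊗ B =
  [3, 7]
  [4, 10]

Apply the min-plus product entry-by-entry:
  C[0][0] = min over k of (A[0][0] + B[0][0] = 9 + -3 = 6, A[0][1] + B[1][0] = 5 + -2 = 3) = 3 (attained at k = 1)
  C[0][1] = min over k of (A[0][0] + B[0][1] = 9 + 9 = 18, A[0][1] + B[1][1] = 5 + 2 = 7) = 7 (attained at k = 1)
  C[1][0] = min over k of (A[1][0] + B[0][0] = 7 + -3 = 4, A[1][1] + B[1][0] = 8 + -2 = 6) = 4 (attained at k = 0)
  C[1][1] = min over k of (A[1][0] + B[0][1] = 7 + 9 = 16, A[1][1] + B[1][1] = 8 + 2 = 10) = 10 (attained at k = 1)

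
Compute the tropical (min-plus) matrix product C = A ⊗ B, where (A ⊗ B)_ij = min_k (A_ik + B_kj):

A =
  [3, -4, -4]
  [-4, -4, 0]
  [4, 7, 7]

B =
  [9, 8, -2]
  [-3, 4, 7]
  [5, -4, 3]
A ⊗ B =
  [-7, -8, -1]
  [-7, -4, -6]
  [4, 3, 2]

Apply the min-plus product entry-by-entry:
  C[0][0] = min over k of (A[0][0] + B[0][0] = 3 + 9 = 12, A[0][1] + B[1][0] = -4 + -3 = -7, A[0][2] + B[2][0] = -4 + 5 = 1) = -7 (attained at k = 1)
  C[0][1] = min over k of (A[0][0] + B[0][1] = 3 + 8 = 11, A[0][1] + B[1][1] = -4 + 4 = 0, A[0][2] + B[2][1] = -4 + -4 = -8) = -8 (attained at k = 2)
  C[0][2] = min over k of (A[0][0] + B[0][2] = 3 + -2 = 1, A[0][1] + B[1][2] = -4 + 7 = 3, A[0][2] + B[2][2] = -4 + 3 = -1) = -1 (attained at k = 2)
  C[1][0] = min over k of (A[1][0] + B[0][0] = -4 + 9 = 5, A[1][1] + B[1][0] = -4 + -3 = -7, A[1][2] + B[2][0] = 0 + 5 = 5) = -7 (attained at k = 1)
  C[1][1] = min over k of (A[1][0] + B[0][1] = -4 + 8 = 4, A[1][1] + B[1][1] = -4 + 4 = 0, A[1][2] + B[2][1] = 0 + -4 = -4) = -4 (attained at k = 2)
  C[1][2] = min over k of (A[1][0] + B[0][2] = -4 + -2 = -6, A[1][1] + B[1][2] = -4 + 7 = 3, A[1][2] + B[2][2] = 0 + 3 = 3) = -6 (attained at k = 0)
  C[2][0] = min over k of (A[2][0] + B[0][0] = 4 + 9 = 13, A[2][1] + B[1][0] = 7 + -3 = 4, A[2][2] + B[2][0] = 7 + 5 = 12) = 4 (attained at k = 1)
  C[2][1] = min over k of (A[2][0] + B[0][1] = 4 + 8 = 12, A[2][1] + B[1][1] = 7 + 4 = 11, A[2][2] + B[2][1] = 7 + -4 = 3) = 3 (attained at k = 2)
  C[2][2] = min over k of (A[2][0] + B[0][2] = 4 + -2 = 2, A[2][1] + B[1][2] = 7 + 7 = 14, A[2][2] + B[2][2] = 7 + 3 = 10) = 2 (attained at k = 0)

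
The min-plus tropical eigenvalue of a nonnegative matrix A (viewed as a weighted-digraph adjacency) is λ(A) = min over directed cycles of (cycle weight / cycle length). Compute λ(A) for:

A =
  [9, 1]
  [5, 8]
λ(A) = 3

Enumerate directed cycles and compute their means (weight / length). Sample:
  cycle 0 → 0: weight = 9, length = 1, mean = 9/1 ≈ 9.000
  cycle 1 → 1: weight = 8, length = 1, mean = 8/1 ≈ 8.000
  cycle 0 → 1 → 0: weight = 6, length = 2, mean = 6/2 ≈ 3.000
  cycle 1 → 0 → 1: weight = 6, length = 2, mean = 6/2 ≈ 3.000
Minimum mean = 3.000, attained e.g. along the cycle 0 → 1 → 0 with weight 6 and length 2. So λ(A) = 6/2 = 3.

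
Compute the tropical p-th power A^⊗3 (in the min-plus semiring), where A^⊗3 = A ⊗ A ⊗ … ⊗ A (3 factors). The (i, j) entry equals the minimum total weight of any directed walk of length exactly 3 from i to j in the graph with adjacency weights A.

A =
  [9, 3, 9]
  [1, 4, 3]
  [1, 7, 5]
A^⊗3 =
  [7, 7, 10]
  [5, 7, 7]
  [5, 8, 7]

Each entry (A^⊗3)_ij equals the minimum over all length-3 walks i = v_0 → v_1 → … → v_3 = j of Σ_t A[v_t][v_{t+1}]. For example, for (i, j) = (0, 2) we minimise over 9 possible intermediate vertex sequences; the minimum is 10, attained along the walk 0 → 1 → 1 → 2.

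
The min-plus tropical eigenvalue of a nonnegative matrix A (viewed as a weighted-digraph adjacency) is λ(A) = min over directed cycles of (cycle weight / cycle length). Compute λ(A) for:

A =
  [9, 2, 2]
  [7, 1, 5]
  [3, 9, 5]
λ(A) = 1

Enumerate directed cycles and compute their means (weight / length). Sample:
  cycle 0 → 0: weight = 9, length = 1, mean = 9/1 ≈ 9.000
  cycle 1 → 1: weight = 1, length = 1, mean = 1/1 ≈ 1.000
  cycle 2 → 2: weight = 5, length = 1, mean = 5/1 ≈ 5.000
  cycle 0 → 1 → 0: weight = 9, length = 2, mean = 9/2 ≈ 4.500
  cycle 0 → 2 → 0: weight = 5, length = 2, mean = 5/2 ≈ 2.500
  cycle 1 → 0 → 1: weight = 9, length = 2, mean = 9/2 ≈ 4.500
Minimum mean = 1.000, attained e.g. along the cycle 1 → 1 with weight 1 and length 1. So λ(A) = 1/1 = 1.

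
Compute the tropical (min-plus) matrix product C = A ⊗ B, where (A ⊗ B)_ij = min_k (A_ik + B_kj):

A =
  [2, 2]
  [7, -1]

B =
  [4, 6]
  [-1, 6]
A ⊗ B =
  [1, 8]
  [-2, 5]

Apply the min-plus product entry-by-entry:
  C[0][0] = min over k of (A[0][0] + B[0][0] = 2 + 4 = 6, A[0][1] + B[1][0] = 2 + -1 = 1) = 1 (attained at k = 1)
  C[0][1] = min over k of (A[0][0] + B[0][1] = 2 + 6 = 8, A[0][1] + B[1][1] = 2 + 6 = 8) = 8 (attained at k = 0)
  C[1][0] = min over k of (A[1][0] + B[0][0] = 7 + 4 = 11, A[1][1] + B[1][0] = -1 + -1 = -2) = -2 (attained at k = 1)
  C[1][1] = min over k of (A[1][0] + B[0][1] = 7 + 6 = 13, A[1][1] + B[1][1] = -1 + 6 = 5) = 5 (attained at k = 1)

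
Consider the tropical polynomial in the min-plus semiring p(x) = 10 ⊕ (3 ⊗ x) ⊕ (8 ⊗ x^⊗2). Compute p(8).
p(8) = 10

A tropical monomial a ⊗ x^⊗i evaluates to a + i · x. Evaluating each term at x = 8:
  Term 0 contributes 10 + 0 · 8 = 10
  Term 1 contributes 3 + 1 · 8 = 11
  Term 2 contributes 8 + 2 · 8 = 24
p(8) = ⊕ of these = min[10, 11, 24] = 10.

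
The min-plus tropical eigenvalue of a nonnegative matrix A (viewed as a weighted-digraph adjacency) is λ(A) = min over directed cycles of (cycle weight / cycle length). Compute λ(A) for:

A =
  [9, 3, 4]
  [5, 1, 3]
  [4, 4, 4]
λ(A) = 1

Enumerate directed cycles and compute their means (weight / length). Sample:
  cycle 0 → 0: weight = 9, length = 1, mean = 9/1 ≈ 9.000
  cycle 1 → 1: weight = 1, length = 1, mean = 1/1 ≈ 1.000
  cycle 2 → 2: weight = 4, length = 1, mean = 4/1 ≈ 4.000
  cycle 0 → 1 → 0: weight = 8, length = 2, mean = 8/2 ≈ 4.000
  cycle 0 → 2 → 0: weight = 8, length = 2, mean = 8/2 ≈ 4.000
  cycle 1 → 0 → 1: weight = 8, length = 2, mean = 8/2 ≈ 4.000
Minimum mean = 1.000, attained e.g. along the cycle 1 → 1 with weight 1 and length 1. So λ(A) = 1/1 = 1.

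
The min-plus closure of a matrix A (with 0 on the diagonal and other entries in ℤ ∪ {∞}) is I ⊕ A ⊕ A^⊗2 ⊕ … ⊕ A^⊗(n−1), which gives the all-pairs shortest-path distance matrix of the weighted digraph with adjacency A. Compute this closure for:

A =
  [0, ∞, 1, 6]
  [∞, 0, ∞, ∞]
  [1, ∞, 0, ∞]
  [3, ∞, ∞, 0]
Closure =
  [0, ∞, 1, 6]
  [∞, 0, ∞, ∞]
  [1, ∞, 0, 7]
  [3, ∞, 4, 0]

This is the Floyd-Warshall all-pairs shortest-path computation. For each intermediate vertex k = 0, 1, …, 3, update dist[i][j] ← min(dist[i][j], dist[i][k] + dist[k][j]). The final matrix gives, for each (i, j), the minimum total weight of any directed path from i to j (possibly empty when i = j).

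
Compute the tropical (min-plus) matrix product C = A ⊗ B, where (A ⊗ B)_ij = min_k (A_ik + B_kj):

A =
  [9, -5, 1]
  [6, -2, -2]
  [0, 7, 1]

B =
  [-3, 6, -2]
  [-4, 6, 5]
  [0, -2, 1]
A ⊗ B =
  [-9, -1, 0]
  [-6, -4, -1]
  [-3, -1, -2]

Apply the min-plus product entry-by-entry:
  C[0][0] = min over k of (A[0][0] + B[0][0] = 9 + -3 = 6, A[0][1] + B[1][0] = -5 + -4 = -9, A[0][2] + B[2][0] = 1 + 0 = 1) = -9 (attained at k = 1)
  C[0][1] = min over k of (A[0][0] + B[0][1] = 9 + 6 = 15, A[0][1] + B[1][1] = -5 + 6 = 1, A[0][2] + B[2][1] = 1 + -2 = -1) = -1 (attained at k = 2)
  C[0][2] = min over k of (A[0][0] + B[0][2] = 9 + -2 = 7, A[0][1] + B[1][2] = -5 + 5 = 0, A[0][2] + B[2][2] = 1 + 1 = 2) = 0 (attained at k = 1)
  C[1][0] = min over k of (A[1][0] + B[0][0] = 6 + -3 = 3, A[1][1] + B[1][0] = -2 + -4 = -6, A[1][2] + B[2][0] = -2 + 0 = -2) = -6 (attained at k = 1)
  C[1][1] = min over k of (A[1][0] + B[0][1] = 6 + 6 = 12, A[1][1] + B[1][1] = -2 + 6 = 4, A[1][2] + B[2][1] = -2 + -2 = -4) = -4 (attained at k = 2)
  C[1][2] = min over k of (A[1][0] + B[0][2] = 6 + -2 = 4, A[1][1] + B[1][2] = -2 + 5 = 3, A[1][2] + B[2][2] = -2 + 1 = -1) = -1 (attained at k = 2)
  C[2][0] = min over k of (A[2][0] + B[0][0] = 0 + -3 = -3, A[2][1] + B[1][0] = 7 + -4 = 3, A[2][2] + B[2][0] = 1 + 0 = 1) = -3 (attained at k = 0)
  C[2][1] = min over k of (A[2][0] + B[0][1] = 0 + 6 = 6, A[2][1] + B[1][1] = 7 + 6 = 13, A[2][2] + B[2][1] = 1 + -2 = -1) = -1 (attained at k = 2)
  C[2][2] = min over k of (A[2][0] + B[0][2] = 0 + -2 = -2, A[2][1] + B[1][2] = 7 + 5 = 12, A[2][2] + B[2][2] = 1 + 1 = 2) = -2 (attained at k = 0)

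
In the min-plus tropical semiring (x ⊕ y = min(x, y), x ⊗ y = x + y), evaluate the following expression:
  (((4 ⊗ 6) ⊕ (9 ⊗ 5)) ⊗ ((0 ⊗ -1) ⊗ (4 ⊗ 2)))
(((4 ⊗ 6) ⊕ (9 ⊗ 5)) ⊗ ((0 ⊗ -1) ⊗ (4 ⊗ 2))) = 15

Expand innermost to outermost. Recall ⊕ takes the minimum of its arguments and ⊗ takes their sum. Working out the expression (((4 ⊗ 6) ⊕ (9 ⊗ 5)) ⊗ ((0 ⊗ -1) ⊗ (4 ⊗ 2))) gives 15.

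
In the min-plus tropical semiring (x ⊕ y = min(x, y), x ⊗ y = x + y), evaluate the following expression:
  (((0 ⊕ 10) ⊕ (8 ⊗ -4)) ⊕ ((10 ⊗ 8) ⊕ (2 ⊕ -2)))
(((0 ⊕ 10) ⊕ (8 ⊗ -4)) ⊕ ((10 ⊗ 8) ⊕ (2 ⊕ -2))) = -2

Expand innermost to outermost. Recall ⊕ takes the minimum of its arguments and ⊗ takes their sum. Working out the expression (((0 ⊕ 10) ⊕ (8 ⊗ -4)) ⊕ ((10 ⊗ 8) ⊕ (2 ⊕ -2))) gives -2.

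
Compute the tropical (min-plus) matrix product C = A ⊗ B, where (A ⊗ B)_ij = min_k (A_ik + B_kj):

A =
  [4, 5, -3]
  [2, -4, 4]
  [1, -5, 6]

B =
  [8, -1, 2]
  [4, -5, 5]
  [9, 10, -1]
A ⊗ B =
  [6, 0, -4]
  [0, -9, 1]
  [-1, -10, 0]

Apply the min-plus product entry-by-entry:
  C[0][0] = min over k of (A[0][0] + B[0][0] = 4 + 8 = 12, A[0][1] + B[1][0] = 5 + 4 = 9, A[0][2] + B[2][0] = -3 + 9 = 6) = 6 (attained at k = 2)
  C[0][1] = min over k of (A[0][0] + B[0][1] = 4 + -1 = 3, A[0][1] + B[1][1] = 5 + -5 = 0, A[0][2] + B[2][1] = -3 + 10 = 7) = 0 (attained at k = 1)
  C[0][2] = min over k of (A[0][0] + B[0][2] = 4 + 2 = 6, A[0][1] + B[1][2] = 5 + 5 = 10, A[0][2] + B[2][2] = -3 + -1 = -4) = -4 (attained at k = 2)
  C[1][0] = min over k of (A[1][0] + B[0][0] = 2 + 8 = 10, A[1][1] + B[1][0] = -4 + 4 = 0, A[1][2] + B[2][0] = 4 + 9 = 13) = 0 (attained at k = 1)
  C[1][1] = min over k of (A[1][0] + B[0][1] = 2 + -1 = 1, A[1][1] + B[1][1] = -4 + -5 = -9, A[1][2] + B[2][1] = 4 + 10 = 14) = -9 (attained at k = 1)
  C[1][2] = min over k of (A[1][0] + B[0][2] = 2 + 2 = 4, A[1][1] + B[1][2] = -4 + 5 = 1, A[1][2] + B[2][2] = 4 + -1 = 3) = 1 (attained at k = 1)
  C[2][0] = min over k of (A[2][0] + B[0][0] = 1 + 8 = 9, A[2][1] + B[1][0] = -5 + 4 = -1, A[2][2] + B[2][0] = 6 + 9 = 15) = -1 (attained at k = 1)
  C[2][1] = min over k of (A[2][0] + B[0][1] = 1 + -1 = 0, A[2][1] + B[1][1] = -5 + -5 = -10, A[2][2] + B[2][1] = 6 + 10 = 16) = -10 (attained at k = 1)
  C[2][2] = min over k of (A[2][0] + B[0][2] = 1 + 2 = 3, A[2][1] + B[1][2] = -5 + 5 = 0, A[2][2] + B[2][2] = 6 + -1 = 5) = 0 (attained at k = 1)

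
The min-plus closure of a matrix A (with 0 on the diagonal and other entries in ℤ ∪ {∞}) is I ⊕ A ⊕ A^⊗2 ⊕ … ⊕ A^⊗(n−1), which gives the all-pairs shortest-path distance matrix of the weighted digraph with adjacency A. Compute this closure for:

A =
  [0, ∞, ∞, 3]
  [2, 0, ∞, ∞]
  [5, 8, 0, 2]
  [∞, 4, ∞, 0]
Closure =
  [0, 7, ∞, 3]
  [2, 0, ∞, 5]
  [5, 6, 0, 2]
  [6, 4, ∞, 0]

This is the Floyd-Warshall all-pairs shortest-path computation. For each intermediate vertex k = 0, 1, …, 3, update dist[i][j] ← min(dist[i][j], dist[i][k] + dist[k][j]). The final matrix gives, for each (i, j), the minimum total weight of any directed path from i to j (possibly empty when i = j).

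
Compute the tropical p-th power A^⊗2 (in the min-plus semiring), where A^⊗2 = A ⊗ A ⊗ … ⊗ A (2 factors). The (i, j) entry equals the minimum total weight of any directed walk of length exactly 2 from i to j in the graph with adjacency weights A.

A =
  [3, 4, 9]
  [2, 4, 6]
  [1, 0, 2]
A^⊗2 =
  [6, 7, 10]
  [5, 6, 8]
  [2, 2, 4]

Each entry (A^⊗2)_ij equals the minimum over all length-2 walks i = v_0 → v_1 → … → v_2 = j of Σ_t A[v_t][v_{t+1}]. For example, for (i, j) = (0, 2) we minimise over 3 possible intermediate vertex sequences; the minimum is 10, attained along the walk 0 → 1 → 2.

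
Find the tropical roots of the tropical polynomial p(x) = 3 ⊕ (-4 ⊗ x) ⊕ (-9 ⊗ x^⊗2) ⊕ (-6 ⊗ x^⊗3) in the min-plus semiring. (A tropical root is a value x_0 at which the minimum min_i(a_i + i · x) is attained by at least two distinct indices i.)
Roots: {-3, 5, 7}

Each tropical root is a break point of the lower envelope of the lines y = a_i + i · x (there are 4 lines, with slopes 0, 1, ..., 3). Only the lines that attain the minimum somewhere contribute to roots; other lines are dominated. Here the surviving (envelope) indices are i = 3, i = 2, i = 1, i = 0.
Intersections between consecutive envelope lines give the roots: for adjacent envelope indices i < j the intersection is x = (a_i − a_j) / (j − i). Reading off the sorted break points: {-3, 5, 7}.
Verification: at each break x_0, at least two indices attain the minimum of min_i(a_i + i · x_0).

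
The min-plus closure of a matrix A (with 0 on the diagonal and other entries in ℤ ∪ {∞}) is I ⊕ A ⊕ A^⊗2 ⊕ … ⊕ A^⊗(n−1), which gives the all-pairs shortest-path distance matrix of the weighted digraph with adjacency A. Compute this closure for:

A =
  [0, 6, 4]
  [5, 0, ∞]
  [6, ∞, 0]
Closure =
  [0, 6, 4]
  [5, 0, 9]
  [6, 12, 0]

This is the Floyd-Warshall all-pairs shortest-path computation. For each intermediate vertex k = 0, 1, …, 2, update dist[i][j] ← min(dist[i][j], dist[i][k] + dist[k][j]). The final matrix gives, for each (i, j), the minimum total weight of any directed path from i to j (possibly empty when i = j).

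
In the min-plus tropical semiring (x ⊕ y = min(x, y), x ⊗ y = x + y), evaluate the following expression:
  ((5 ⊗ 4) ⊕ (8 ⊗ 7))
((5 ⊗ 4) ⊕ (8 ⊗ 7)) = 9

Expand innermost to outermost. Recall ⊕ takes the minimum of its arguments and ⊗ takes their sum. Working out the expression ((5 ⊗ 4) ⊕ (8 ⊗ 7)) gives 9.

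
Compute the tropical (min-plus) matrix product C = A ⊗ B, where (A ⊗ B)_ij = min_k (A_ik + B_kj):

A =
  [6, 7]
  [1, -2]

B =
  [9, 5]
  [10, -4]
A ⊗ B =
  [15, 3]
  [8, -6]

Apply the min-plus product entry-by-entry:
  C[0][0] = min over k of (A[0][0] + B[0][0] = 6 + 9 = 15, A[0][1] + B[1][0] = 7 + 10 = 17) = 15 (attained at k = 0)
  C[0][1] = min over k of (A[0][0] + B[0][1] = 6 + 5 = 11, A[0][1] + B[1][1] = 7 + -4 = 3) = 3 (attained at k = 1)
  C[1][0] = min over k of (A[1][0] + B[0][0] = 1 + 9 = 10, A[1][1] + B[1][0] = -2 + 10 = 8) = 8 (attained at k = 1)
  C[1][1] = min over k of (A[1][0] + B[0][1] = 1 + 5 = 6, A[1][1] + B[1][1] = -2 + -4 = -6) = -6 (attained at k = 1)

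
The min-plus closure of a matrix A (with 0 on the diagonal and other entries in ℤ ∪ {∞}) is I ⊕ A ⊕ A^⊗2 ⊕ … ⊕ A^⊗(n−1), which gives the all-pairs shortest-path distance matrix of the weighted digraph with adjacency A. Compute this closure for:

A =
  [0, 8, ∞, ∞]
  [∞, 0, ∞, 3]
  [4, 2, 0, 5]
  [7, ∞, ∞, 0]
Closure =
  [0, 8, ∞, 11]
  [10, 0, ∞, 3]
  [4, 2, 0, 5]
  [7, 15, ∞, 0]

This is the Floyd-Warshall all-pairs shortest-path computation. For each intermediate vertex k = 0, 1, …, 3, update dist[i][j] ← min(dist[i][j], dist[i][k] + dist[k][j]). The final matrix gives, for each (i, j), the minimum total weight of any directed path from i to j (possibly empty when i = j).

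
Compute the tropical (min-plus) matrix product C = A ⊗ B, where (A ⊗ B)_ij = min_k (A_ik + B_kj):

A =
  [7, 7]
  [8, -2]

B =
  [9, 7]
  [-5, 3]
A ⊗ B =
  [2, 10]
  [-7, 1]

Apply the min-plus product entry-by-entry:
  C[0][0] = min over k of (A[0][0] + B[0][0] = 7 + 9 = 16, A[0][1] + B[1][0] = 7 + -5 = 2) = 2 (attained at k = 1)
  C[0][1] = min over k of (A[0][0] + B[0][1] = 7 + 7 = 14, A[0][1] + B[1][1] = 7 + 3 = 10) = 10 (attained at k = 1)
  C[1][0] = min over k of (A[1][0] + B[0][0] = 8 + 9 = 17, A[1][1] + B[1][0] = -2 + -5 = -7) = -7 (attained at k = 1)
  C[1][1] = min over k of (A[1][0] + B[0][1] = 8 + 7 = 15, A[1][1] + B[1][1] = -2 + 3 = 1) = 1 (attained at k = 1)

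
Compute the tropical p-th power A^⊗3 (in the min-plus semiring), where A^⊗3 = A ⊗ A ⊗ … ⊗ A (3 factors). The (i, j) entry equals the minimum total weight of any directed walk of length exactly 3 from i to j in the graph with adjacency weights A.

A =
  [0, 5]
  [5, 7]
A^⊗3 =
  [0, 5]
  [5, 10]

Each entry (A^⊗3)_ij equals the minimum over all length-3 walks i = v_0 → v_1 → … → v_3 = j of Σ_t A[v_t][v_{t+1}]. For example, for (i, j) = (0, 1) we minimise over 4 possible intermediate vertex sequences; the minimum is 5, attained along the walk 0 → 0 → 0 → 1.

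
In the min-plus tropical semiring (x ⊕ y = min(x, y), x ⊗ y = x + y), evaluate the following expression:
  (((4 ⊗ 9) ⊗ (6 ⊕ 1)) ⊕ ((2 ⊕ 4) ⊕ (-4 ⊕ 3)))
(((4 ⊗ 9) ⊗ (6 ⊕ 1)) ⊕ ((2 ⊕ 4) ⊕ (-4 ⊕ 3))) = -4

Expand innermost to outermost. Recall ⊕ takes the minimum of its arguments and ⊗ takes their sum. Working out the expression (((4 ⊗ 9) ⊗ (6 ⊕ 1)) ⊕ ((2 ⊕ 4) ⊕ (-4 ⊕ 3))) gives -4.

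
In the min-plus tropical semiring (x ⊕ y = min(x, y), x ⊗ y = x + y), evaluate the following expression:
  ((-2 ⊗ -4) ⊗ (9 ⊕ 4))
((-2 ⊗ -4) ⊗ (9 ⊕ 4)) = -2

Expand innermost to outermost. Recall ⊕ takes the minimum of its arguments and ⊗ takes their sum. Working out the expression ((-2 ⊗ -4) ⊗ (9 ⊕ 4)) gives -2.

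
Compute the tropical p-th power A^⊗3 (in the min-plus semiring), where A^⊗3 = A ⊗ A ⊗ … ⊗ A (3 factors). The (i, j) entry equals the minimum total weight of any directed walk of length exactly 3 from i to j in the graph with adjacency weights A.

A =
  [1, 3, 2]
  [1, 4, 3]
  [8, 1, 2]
A^⊗3 =
  [3, 4, 4]
  [3, 4, 4]
  [3, 5, 4]

Each entry (A^⊗3)_ij equals the minimum over all length-3 walks i = v_0 → v_1 → … → v_3 = j of Σ_t A[v_t][v_{t+1}]. For example, for (i, j) = (0, 2) we minimise over 9 possible intermediate vertex sequences; the minimum is 4, attained along the walk 0 → 0 → 0 → 2.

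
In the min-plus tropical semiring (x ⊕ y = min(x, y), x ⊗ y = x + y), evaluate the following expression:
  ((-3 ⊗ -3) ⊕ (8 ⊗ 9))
((-3 ⊗ -3) ⊕ (8 ⊗ 9)) = -6

Expand innermost to outermost. Recall ⊕ takes the minimum of its arguments and ⊗ takes their sum. Working out the expression ((-3 ⊗ -3) ⊕ (8 ⊗ 9)) gives -6.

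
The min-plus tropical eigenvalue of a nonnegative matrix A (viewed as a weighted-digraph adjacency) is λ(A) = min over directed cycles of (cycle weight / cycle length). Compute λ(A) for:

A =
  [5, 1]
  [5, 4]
λ(A) = 3

Enumerate directed cycles and compute their means (weight / length). Sample:
  cycle 0 → 0: weight = 5, length = 1, mean = 5/1 ≈ 5.000
  cycle 1 → 1: weight = 4, length = 1, mean = 4/1 ≈ 4.000
  cycle 0 → 1 → 0: weight = 6, length = 2, mean = 6/2 ≈ 3.000
  cycle 1 → 0 → 1: weight = 6, length = 2, mean = 6/2 ≈ 3.000
Minimum mean = 3.000, attained e.g. along the cycle 0 → 1 → 0 with weight 6 and length 2. So λ(A) = 6/2 = 3.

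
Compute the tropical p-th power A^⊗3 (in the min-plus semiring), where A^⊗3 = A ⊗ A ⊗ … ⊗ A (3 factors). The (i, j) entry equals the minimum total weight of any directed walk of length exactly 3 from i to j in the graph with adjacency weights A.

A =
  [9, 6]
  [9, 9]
A^⊗3 =
  [24, 21]
  [24, 24]

Each entry (A^⊗3)_ij equals the minimum over all length-3 walks i = v_0 → v_1 → … → v_3 = j of Σ_t A[v_t][v_{t+1}]. For example, for (i, j) = (0, 1) we minimise over 4 possible intermediate vertex sequences; the minimum is 21, attained along the walk 0 → 1 → 0 → 1.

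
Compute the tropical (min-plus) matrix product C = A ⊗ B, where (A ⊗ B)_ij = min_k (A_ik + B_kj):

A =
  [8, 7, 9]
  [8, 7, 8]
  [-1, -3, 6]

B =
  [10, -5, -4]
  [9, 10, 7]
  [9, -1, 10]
A ⊗ B =
  [16, 3, 4]
  [16, 3, 4]
  [6, -6, -5]

Apply the min-plus product entry-by-entry:
  C[0][0] = min over k of (A[0][0] + B[0][0] = 8 + 10 = 18, A[0][1] + B[1][0] = 7 + 9 = 16, A[0][2] + B[2][0] = 9 + 9 = 18) = 16 (attained at k = 1)
  C[0][1] = min over k of (A[0][0] + B[0][1] = 8 + -5 = 3, A[0][1] + B[1][1] = 7 + 10 = 17, A[0][2] + B[2][1] = 9 + -1 = 8) = 3 (attained at k = 0)
  C[0][2] = min over k of (A[0][0] + B[0][2] = 8 + -4 = 4, A[0][1] + B[1][2] = 7 + 7 = 14, A[0][2] + B[2][2] = 9 + 10 = 19) = 4 (attained at k = 0)
  C[1][0] = min over k of (A[1][0] + B[0][0] = 8 + 10 = 18, A[1][1] + B[1][0] = 7 + 9 = 16, A[1][2] + B[2][0] = 8 + 9 = 17) = 16 (attained at k = 1)
  C[1][1] = min over k of (A[1][0] + B[0][1] = 8 + -5 = 3, A[1][1] + B[1][1] = 7 + 10 = 17, A[1][2] + B[2][1] = 8 + -1 = 7) = 3 (attained at k = 0)
  C[1][2] = min over k of (A[1][0] + B[0][2] = 8 + -4 = 4, A[1][1] + B[1][2] = 7 + 7 = 14, A[1][2] + B[2][2] = 8 + 10 = 18) = 4 (attained at k = 0)
  C[2][0] = min over k of (A[2][0] + B[0][0] = -1 + 10 = 9, A[2][1] + B[1][0] = -3 + 9 = 6, A[2][2] + B[2][0] = 6 + 9 = 15) = 6 (attained at k = 1)
  C[2][1] = min over k of (A[2][0] + B[0][1] = -1 + -5 = -6, A[2][1] + B[1][1] = -3 + 10 = 7, A[2][2] + B[2][1] = 6 + -1 = 5) = -6 (attained at k = 0)
  C[2][2] = min over k of (A[2][0] + B[0][2] = -1 + -4 = -5, A[2][1] + B[1][2] = -3 + 7 = 4, A[2][2] + B[2][2] = 6 + 10 = 16) = -5 (attained at k = 0)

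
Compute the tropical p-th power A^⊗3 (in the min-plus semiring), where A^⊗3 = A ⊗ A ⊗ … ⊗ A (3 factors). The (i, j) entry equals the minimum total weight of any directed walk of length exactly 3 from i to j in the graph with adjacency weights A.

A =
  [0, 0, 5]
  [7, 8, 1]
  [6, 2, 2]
A^⊗3 =
  [0, 0, 1]
  [7, 5, 4]
  [6, 5, 5]

Each entry (A^⊗3)_ij equals the minimum over all length-3 walks i = v_0 → v_1 → … → v_3 = j of Σ_t A[v_t][v_{t+1}]. For example, for (i, j) = (0, 2) we minimise over 9 possible intermediate vertex sequences; the minimum is 1, attained along the walk 0 → 0 → 1 → 2.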